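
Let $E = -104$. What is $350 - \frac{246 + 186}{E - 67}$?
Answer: $\frac{6698}{19} \approx 352.53$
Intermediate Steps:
$350 - \frac{246 + 186}{E - 67} = 350 - \frac{246 + 186}{-104 - 67} = 350 - \frac{432}{-171} = 350 - 432 \left(- \frac{1}{171}\right) = 350 - - \frac{48}{19} = 350 + \frac{48}{19} = \frac{6698}{19}$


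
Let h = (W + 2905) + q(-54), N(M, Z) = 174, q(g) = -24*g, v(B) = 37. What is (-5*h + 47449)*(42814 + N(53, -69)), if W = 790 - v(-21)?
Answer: 974924852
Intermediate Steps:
W = 753 (W = 790 - 1*37 = 790 - 37 = 753)
h = 4954 (h = (753 + 2905) - 24*(-54) = 3658 + 1296 = 4954)
(-5*h + 47449)*(42814 + N(53, -69)) = (-5*4954 + 47449)*(42814 + 174) = (-24770 + 47449)*42988 = 22679*42988 = 974924852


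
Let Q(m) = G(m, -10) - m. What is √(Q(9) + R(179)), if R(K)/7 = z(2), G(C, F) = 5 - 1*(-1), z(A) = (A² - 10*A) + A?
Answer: I*√101 ≈ 10.05*I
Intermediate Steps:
z(A) = A² - 9*A
G(C, F) = 6 (G(C, F) = 5 + 1 = 6)
R(K) = -98 (R(K) = 7*(2*(-9 + 2)) = 7*(2*(-7)) = 7*(-14) = -98)
Q(m) = 6 - m
√(Q(9) + R(179)) = √((6 - 1*9) - 98) = √((6 - 9) - 98) = √(-3 - 98) = √(-101) = I*√101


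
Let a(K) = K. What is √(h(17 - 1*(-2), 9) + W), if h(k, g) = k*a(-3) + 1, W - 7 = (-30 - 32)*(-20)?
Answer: √1191 ≈ 34.511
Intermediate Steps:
W = 1247 (W = 7 + (-30 - 32)*(-20) = 7 - 62*(-20) = 7 + 1240 = 1247)
h(k, g) = 1 - 3*k (h(k, g) = k*(-3) + 1 = -3*k + 1 = 1 - 3*k)
√(h(17 - 1*(-2), 9) + W) = √((1 - 3*(17 - 1*(-2))) + 1247) = √((1 - 3*(17 + 2)) + 1247) = √((1 - 3*19) + 1247) = √((1 - 57) + 1247) = √(-56 + 1247) = √1191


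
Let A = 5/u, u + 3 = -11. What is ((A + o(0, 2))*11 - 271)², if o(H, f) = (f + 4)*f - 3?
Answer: 6066369/196 ≈ 30951.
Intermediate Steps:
o(H, f) = -3 + f*(4 + f) (o(H, f) = (4 + f)*f - 3 = f*(4 + f) - 3 = -3 + f*(4 + f))
u = -14 (u = -3 - 11 = -14)
A = -5/14 (A = 5/(-14) = 5*(-1/14) = -5/14 ≈ -0.35714)
((A + o(0, 2))*11 - 271)² = ((-5/14 + (-3 + 2² + 4*2))*11 - 271)² = ((-5/14 + (-3 + 4 + 8))*11 - 271)² = ((-5/14 + 9)*11 - 271)² = ((121/14)*11 - 271)² = (1331/14 - 271)² = (-2463/14)² = 6066369/196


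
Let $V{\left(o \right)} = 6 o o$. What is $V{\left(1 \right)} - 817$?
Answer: $-811$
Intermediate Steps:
$V{\left(o \right)} = 6 o^{2}$
$V{\left(1 \right)} - 817 = 6 \cdot 1^{2} - 817 = 6 \cdot 1 - 817 = 6 - 817 = -811$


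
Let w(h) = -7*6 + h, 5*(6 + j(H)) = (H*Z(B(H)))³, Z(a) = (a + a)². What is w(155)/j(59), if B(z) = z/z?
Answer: 565/13144226 ≈ 4.2985e-5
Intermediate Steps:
B(z) = 1
Z(a) = 4*a² (Z(a) = (2*a)² = 4*a²)
j(H) = -6 + 64*H³/5 (j(H) = -6 + (H*(4*1²))³/5 = -6 + (H*(4*1))³/5 = -6 + (H*4)³/5 = -6 + (4*H)³/5 = -6 + (64*H³)/5 = -6 + 64*H³/5)
w(h) = -42 + h
w(155)/j(59) = (-42 + 155)/(-6 + (64/5)*59³) = 113/(-6 + (64/5)*205379) = 113/(-6 + 13144256/5) = 113/(13144226/5) = 113*(5/13144226) = 565/13144226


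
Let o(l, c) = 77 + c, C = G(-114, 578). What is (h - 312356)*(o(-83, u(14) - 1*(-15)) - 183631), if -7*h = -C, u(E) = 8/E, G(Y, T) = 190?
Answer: 2808893034238/49 ≈ 5.7324e+10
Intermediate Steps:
C = 190
h = 190/7 (h = -(-1)*190/7 = -1/7*(-190) = 190/7 ≈ 27.143)
(h - 312356)*(o(-83, u(14) - 1*(-15)) - 183631) = (190/7 - 312356)*((77 + (8/14 - 1*(-15))) - 183631) = -2186302*((77 + (8*(1/14) + 15)) - 183631)/7 = -2186302*((77 + (4/7 + 15)) - 183631)/7 = -2186302*((77 + 109/7) - 183631)/7 = -2186302*(648/7 - 183631)/7 = -2186302/7*(-1284769/7) = 2808893034238/49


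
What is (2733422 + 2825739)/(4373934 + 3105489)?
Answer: 5559161/7479423 ≈ 0.74326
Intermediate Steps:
(2733422 + 2825739)/(4373934 + 3105489) = 5559161/7479423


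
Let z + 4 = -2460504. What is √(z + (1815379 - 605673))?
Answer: 9*I*√15442 ≈ 1118.4*I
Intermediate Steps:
z = -2460508 (z = -4 - 2460504 = -2460508)
√(z + (1815379 - 605673)) = √(-2460508 + (1815379 - 605673)) = √(-2460508 + 1209706) = √(-1250802) = 9*I*√15442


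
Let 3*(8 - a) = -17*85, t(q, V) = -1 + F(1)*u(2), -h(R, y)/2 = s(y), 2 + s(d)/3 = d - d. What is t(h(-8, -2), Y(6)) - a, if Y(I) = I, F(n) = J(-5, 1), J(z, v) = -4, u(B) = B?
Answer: -1496/3 ≈ -498.67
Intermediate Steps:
s(d) = -6 (s(d) = -6 + 3*(d - d) = -6 + 3*0 = -6 + 0 = -6)
h(R, y) = 12 (h(R, y) = -2*(-6) = 12)
F(n) = -4
t(q, V) = -9 (t(q, V) = -1 - 4*2 = -1 - 8 = -9)
a = 1469/3 (a = 8 - (-17)*85/3 = 8 - ⅓*(-1445) = 8 + 1445/3 = 1469/3 ≈ 489.67)
t(h(-8, -2), Y(6)) - a = -9 - 1*1469/3 = -9 - 1469/3 = -1496/3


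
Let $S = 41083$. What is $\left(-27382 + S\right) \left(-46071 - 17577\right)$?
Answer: $-872041248$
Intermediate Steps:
$\left(-27382 + S\right) \left(-46071 - 17577\right) = \left(-27382 + 41083\right) \left(-46071 - 17577\right) = 13701 \left(-63648\right) = -872041248$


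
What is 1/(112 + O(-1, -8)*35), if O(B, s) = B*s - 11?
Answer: ⅐ ≈ 0.14286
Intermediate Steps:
O(B, s) = -11 + B*s
1/(112 + O(-1, -8)*35) = 1/(112 + (-11 - 1*(-8))*35) = 1/(112 + (-11 + 8)*35) = 1/(112 - 3*35) = 1/(112 - 105) = 1/7 = ⅐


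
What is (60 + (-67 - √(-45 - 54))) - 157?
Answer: -164 - 3*I*√11 ≈ -164.0 - 9.9499*I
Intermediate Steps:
(60 + (-67 - √(-45 - 54))) - 157 = (60 + (-67 - √(-99))) - 157 = (60 + (-67 - 3*I*√11)) - 157 = (-7 - 3*I*√11) - 157 = -164 - 3*I*√11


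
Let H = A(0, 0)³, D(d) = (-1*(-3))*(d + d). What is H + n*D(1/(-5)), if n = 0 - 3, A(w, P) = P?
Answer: 18/5 ≈ 3.6000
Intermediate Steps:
D(d) = 6*d (D(d) = 3*(2*d) = 6*d)
n = -3
H = 0 (H = 0³ = 0)
H + n*D(1/(-5)) = 0 - 18/(-5) = 0 - 18*(-1)/5 = 0 - 3*(-6/5) = 0 + 18/5 = 18/5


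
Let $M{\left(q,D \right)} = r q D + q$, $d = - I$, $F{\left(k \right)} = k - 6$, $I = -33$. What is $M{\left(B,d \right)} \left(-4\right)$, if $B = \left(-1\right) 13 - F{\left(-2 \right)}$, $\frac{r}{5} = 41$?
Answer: $135320$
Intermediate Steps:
$F{\left(k \right)} = -6 + k$ ($F{\left(k \right)} = k - 6 = -6 + k$)
$r = 205$ ($r = 5 \cdot 41 = 205$)
$d = 33$ ($d = \left(-1\right) \left(-33\right) = 33$)
$B = -5$ ($B = \left(-1\right) 13 - \left(-6 - 2\right) = -13 - -8 = -13 + 8 = -5$)
$M{\left(q,D \right)} = q + 205 D q$ ($M{\left(q,D \right)} = 205 q D + q = 205 D q + q = q + 205 D q$)
$M{\left(B,d \right)} \left(-4\right) = - 5 \left(1 + 205 \cdot 33\right) \left(-4\right) = - 5 \left(1 + 6765\right) \left(-4\right) = \left(-5\right) 6766 \left(-4\right) = \left(-33830\right) \left(-4\right) = 135320$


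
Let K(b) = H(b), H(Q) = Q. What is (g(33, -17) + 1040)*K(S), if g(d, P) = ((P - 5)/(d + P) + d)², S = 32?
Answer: 130569/2 ≈ 65285.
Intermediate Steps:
K(b) = b
g(d, P) = (d + (-5 + P)/(P + d))² (g(d, P) = ((-5 + P)/(P + d) + d)² = (d + (-5 + P)/(P + d))²)
(g(33, -17) + 1040)*K(S) = ((-5 - 17 + 33² - 17*33)²/(-17 + 33)² + 1040)*32 = ((-5 - 17 + 1089 - 561)²/16² + 1040)*32 = ((1/256)*506² + 1040)*32 = ((1/256)*256036 + 1040)*32 = (64009/64 + 1040)*32 = (130569/64)*32 = 130569/2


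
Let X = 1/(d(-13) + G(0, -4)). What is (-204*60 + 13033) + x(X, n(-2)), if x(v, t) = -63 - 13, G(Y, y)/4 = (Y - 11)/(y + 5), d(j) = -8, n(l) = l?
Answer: 717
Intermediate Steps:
G(Y, y) = 4*(-11 + Y)/(5 + y) (G(Y, y) = 4*((Y - 11)/(y + 5)) = 4*((-11 + Y)/(5 + y)) = 4*(-11 + Y)/(5 + y))
X = -1/52 (X = 1/(-8 + 4*(-11 + 0)/(5 - 4)) = 1/(-8 + 4*(-11)/1) = 1/(-8 + 4*1*(-11)) = 1/(-8 - 44) = 1/(-52) = -1/52 ≈ -0.019231)
x(v, t) = -76
(-204*60 + 13033) + x(X, n(-2)) = (-204*60 + 13033) - 76 = (-12240 + 13033) - 76 = 793 - 76 = 717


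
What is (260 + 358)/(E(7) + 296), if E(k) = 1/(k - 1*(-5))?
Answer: 7416/3553 ≈ 2.0872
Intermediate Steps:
E(k) = 1/(5 + k) (E(k) = 1/(k + 5) = 1/(5 + k))
(260 + 358)/(E(7) + 296) = (260 + 358)/(1/(5 + 7) + 296) = 618/(1/12 + 296) = 618/(3553/12) = 618*(12/3553) = 7416/3553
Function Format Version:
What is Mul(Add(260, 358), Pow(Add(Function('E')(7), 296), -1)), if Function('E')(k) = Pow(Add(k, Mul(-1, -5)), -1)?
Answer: Rational(7416, 3553) ≈ 2.0872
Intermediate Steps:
Function('E')(k) = Pow(Add(5, k), -1) (Function('E')(k) = Pow(Add(k, 5), -1) = Pow(Add(5, k), -1))
Mul(Add(260, 358), Pow(Add(Function('E')(7), 296), -1)) = Mul(Add(260, 358), Pow(Add(Pow(Add(5, 7), -1), 296), -1)) = Mul(618, Pow(Add(Pow(12, -1), 296), -1)) = Mul(618, Pow(Add(Rational(1, 12), 296), -1)) = Mul(618, Pow(Rational(3553, 12), -1)) = Mul(618, Rational(12, 3553)) = Rational(7416, 3553)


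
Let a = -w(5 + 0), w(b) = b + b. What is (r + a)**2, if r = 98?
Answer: 7744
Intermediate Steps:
w(b) = 2*b
a = -10 (a = -2*(5 + 0) = -2*5 = -1*10 = -10)
(r + a)**2 = (98 - 10)**2 = 88**2 = 7744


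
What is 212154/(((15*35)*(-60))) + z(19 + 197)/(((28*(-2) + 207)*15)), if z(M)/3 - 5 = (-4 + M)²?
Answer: 41857241/792750 ≈ 52.800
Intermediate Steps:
z(M) = 15 + 3*(-4 + M)²
212154/(((15*35)*(-60))) + z(19 + 197)/(((28*(-2) + 207)*15)) = 212154/(((15*35)*(-60))) + (15 + 3*(-4 + (19 + 197))²)/(((28*(-2) + 207)*15)) = 212154/((525*(-60))) + (15 + 3*(-4 + 216)²)/(((-56 + 207)*15)) = 212154/(-31500) + (15 + 3*212²)/((151*15)) = 212154*(-1/31500) + (15 + 3*44944)/2265 = -35359/5250 + (15 + 134832)*(1/2265) = -35359/5250 + 134847*(1/2265) = -35359/5250 + 44949/755 = 41857241/792750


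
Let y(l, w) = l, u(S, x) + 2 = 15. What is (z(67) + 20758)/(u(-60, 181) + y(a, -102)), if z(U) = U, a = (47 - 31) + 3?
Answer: 20825/32 ≈ 650.78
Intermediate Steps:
a = 19 (a = 16 + 3 = 19)
u(S, x) = 13 (u(S, x) = -2 + 15 = 13)
(z(67) + 20758)/(u(-60, 181) + y(a, -102)) = (67 + 20758)/(13 + 19) = 20825/32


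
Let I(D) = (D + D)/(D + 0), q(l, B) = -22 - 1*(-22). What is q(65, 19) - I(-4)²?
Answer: -4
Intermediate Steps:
q(l, B) = 0 (q(l, B) = -22 + 22 = 0)
I(D) = 2 (I(D) = (2*D)/D = 2)
q(65, 19) - I(-4)² = 0 - 1*2² = 0 - 1*4 = 0 - 4 = -4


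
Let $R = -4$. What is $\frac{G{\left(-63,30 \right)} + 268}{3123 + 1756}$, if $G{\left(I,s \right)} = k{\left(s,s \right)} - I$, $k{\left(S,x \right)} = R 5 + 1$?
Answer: $\frac{312}{4879} \approx 0.063948$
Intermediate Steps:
$k{\left(S,x \right)} = -19$ ($k{\left(S,x \right)} = \left(-4\right) 5 + 1 = -20 + 1 = -19$)
$G{\left(I,s \right)} = -19 - I$
$\frac{G{\left(-63,30 \right)} + 268}{3123 + 1756} = \frac{\left(-19 - -63\right) + 268}{3123 + 1756} = \frac{\left(-19 + 63\right) + 268}{4879} = \left(44 + 268\right) \frac{1}{4879} = 312 \cdot \frac{1}{4879} = \frac{312}{4879}$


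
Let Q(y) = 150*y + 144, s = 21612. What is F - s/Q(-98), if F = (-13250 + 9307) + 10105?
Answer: 7476307/1213 ≈ 6163.5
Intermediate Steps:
Q(y) = 144 + 150*y
F = 6162 (F = -3943 + 10105 = 6162)
F - s/Q(-98) = 6162 - 21612/(144 + 150*(-98)) = 6162 - 21612/(144 - 14700) = 6162 - 21612/(-14556) = 6162 - 21612*(-1)/14556 = 6162 - 1*(-1801/1213) = 6162 + 1801/1213 = 7476307/1213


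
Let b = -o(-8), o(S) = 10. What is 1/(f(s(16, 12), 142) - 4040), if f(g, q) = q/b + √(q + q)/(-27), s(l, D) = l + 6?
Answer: -73887795/299555891389 + 1350*√71/299555891389 ≈ -0.00024662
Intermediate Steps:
s(l, D) = 6 + l
b = -10 (b = -1*10 = -10)
f(g, q) = -q/10 - √2*√q/27 (f(g, q) = q/(-10) + √(q + q)/(-27) = q*(-⅒) + √(2*q)*(-1/27) = -q/10 + (√2*√q)*(-1/27) = -q/10 - √2*√q/27)
1/(f(s(16, 12), 142) - 4040) = 1/((-⅒*142 - √2*√142/27) - 4040) = 1/((-71/5 - 2*√71/27) - 4040) = 1/(-20271/5 - 2*√71/27)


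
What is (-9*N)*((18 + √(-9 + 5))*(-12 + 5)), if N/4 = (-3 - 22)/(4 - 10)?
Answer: 18900 + 2100*I ≈ 18900.0 + 2100.0*I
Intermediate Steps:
N = 50/3 (N = 4*((-3 - 22)/(4 - 10)) = 4*(-25/(-6)) = 4*(-25*(-⅙)) = 4*(25/6) = 50/3 ≈ 16.667)
(-9*N)*((18 + √(-9 + 5))*(-12 + 5)) = (-9*50/3)*((18 + √(-9 + 5))*(-12 + 5)) = -150*(18 + √(-4))*(-7) = -150*(18 + 2*I)*(-7) = -150*(-126 - 14*I) = 18900 + 2100*I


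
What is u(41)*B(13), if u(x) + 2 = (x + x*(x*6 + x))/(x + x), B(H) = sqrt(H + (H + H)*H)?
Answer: 426*sqrt(39) ≈ 2660.4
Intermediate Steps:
B(H) = sqrt(H + 2*H**2) (B(H) = sqrt(H + (2*H)*H) = sqrt(H + 2*H**2))
u(x) = -2 + (x + 7*x**2)/(2*x) (u(x) = -2 + (x + x*(x*6 + x))/(x + x) = -2 + (x + x*(6*x + x))/((2*x)) = -2 + (x + x*(7*x))*(1/(2*x)) = -2 + (x + 7*x**2)*(1/(2*x)) = -2 + (x + 7*x**2)/(2*x))
u(41)*B(13) = (-3/2 + (7/2)*41)*sqrt(13*(1 + 2*13)) = (-3/2 + 287/2)*sqrt(13*(1 + 26)) = 142*sqrt(13*27) = 142*sqrt(351) = 142*(3*sqrt(39)) = 426*sqrt(39)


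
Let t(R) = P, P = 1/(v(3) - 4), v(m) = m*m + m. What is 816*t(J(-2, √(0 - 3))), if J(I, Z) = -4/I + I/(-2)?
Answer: 102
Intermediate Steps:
v(m) = m + m² (v(m) = m² + m = m + m²)
J(I, Z) = -4/I - I/2 (J(I, Z) = -4/I + I*(-½) = -4/I - I/2)
P = ⅛ (P = 1/(3*(1 + 3) - 4) = 1/(3*4 - 4) = 1/(12 - 4) = 1/8 = ⅛ ≈ 0.12500)
t(R) = ⅛
816*t(J(-2, √(0 - 3))) = 816*(⅛) = 102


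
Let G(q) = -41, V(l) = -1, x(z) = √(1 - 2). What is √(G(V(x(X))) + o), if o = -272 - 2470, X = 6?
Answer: 11*I*√23 ≈ 52.754*I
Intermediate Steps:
x(z) = I (x(z) = √(-1) = I)
o = -2742
√(G(V(x(X))) + o) = √(-41 - 2742) = √(-2783) = 11*I*√23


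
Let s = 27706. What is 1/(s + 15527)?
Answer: 1/43233 ≈ 2.3130e-5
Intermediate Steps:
1/(s + 15527) = 1/(27706 + 15527) = 1/43233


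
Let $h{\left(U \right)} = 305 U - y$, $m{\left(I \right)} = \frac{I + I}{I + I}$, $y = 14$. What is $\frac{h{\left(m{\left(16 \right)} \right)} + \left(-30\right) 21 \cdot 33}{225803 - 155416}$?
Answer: $- \frac{20499}{70387} \approx -0.29123$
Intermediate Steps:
$m{\left(I \right)} = 1$ ($m{\left(I \right)} = \frac{2 I}{2 I} = 2 I \frac{1}{2 I} = 1$)
$h{\left(U \right)} = -14 + 305 U$ ($h{\left(U \right)} = 305 U - 14 = -14 + 305 U$)
$\frac{h{\left(m{\left(16 \right)} \right)} + \left(-30\right) 21 \cdot 33}{225803 - 155416} = \frac{\left(-14 + 305 \cdot 1\right) + \left(-30\right) 21 \cdot 33}{225803 - 155416} = \frac{\left(-14 + 305\right) - 20790}{70387} = \left(291 - 20790\right) \frac{1}{70387} = \left(-20499\right) \frac{1}{70387} = - \frac{20499}{70387}$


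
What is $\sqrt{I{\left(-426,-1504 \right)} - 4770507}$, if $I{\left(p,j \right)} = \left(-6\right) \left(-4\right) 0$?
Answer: $i \sqrt{4770507} \approx 2184.1 i$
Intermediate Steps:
$I{\left(p,j \right)} = 0$ ($I{\left(p,j \right)} = 24 \cdot 0 = 0$)
$\sqrt{I{\left(-426,-1504 \right)} - 4770507} = \sqrt{0 - 4770507} = \sqrt{-4770507} = i \sqrt{4770507}$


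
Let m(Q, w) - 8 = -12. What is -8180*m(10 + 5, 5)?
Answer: 32720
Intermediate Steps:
m(Q, w) = -4 (m(Q, w) = 8 - 12 = -4)
-8180*m(10 + 5, 5) = -8180*(-4) = 32720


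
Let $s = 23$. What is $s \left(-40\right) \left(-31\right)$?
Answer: $28520$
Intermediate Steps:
$s \left(-40\right) \left(-31\right) = 23 \left(-40\right) \left(-31\right) = \left(-920\right) \left(-31\right) = 28520$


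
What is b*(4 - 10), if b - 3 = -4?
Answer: 6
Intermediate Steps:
b = -1 (b = 3 - 4 = -1)
b*(4 - 10) = -(4 - 10) = -1*(-6) = 6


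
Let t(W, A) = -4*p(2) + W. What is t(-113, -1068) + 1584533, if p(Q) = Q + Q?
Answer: 1584404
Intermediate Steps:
p(Q) = 2*Q
t(W, A) = -16 + W (t(W, A) = -8*2 + W = -4*4 + W = -16 + W)
t(-113, -1068) + 1584533 = (-16 - 113) + 1584533 = -129 + 1584533 = 1584404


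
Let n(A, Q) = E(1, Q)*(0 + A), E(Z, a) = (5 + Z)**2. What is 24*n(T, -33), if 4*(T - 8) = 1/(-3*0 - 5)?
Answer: 34344/5 ≈ 6868.8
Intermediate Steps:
T = 159/20 (T = 8 + 1/(4*(-3*0 - 5)) = 8 + 1/(4*(0 - 5)) = 8 + (1/4)/(-5) = 8 + (1/4)*(-1/5) = 8 - 1/20 = 159/20 ≈ 7.9500)
n(A, Q) = 36*A (n(A, Q) = (5 + 1)**2*(0 + A) = 6**2*A = 36*A)
24*n(T, -33) = 24*(36*(159/20)) = 24*(1431/5) = 34344/5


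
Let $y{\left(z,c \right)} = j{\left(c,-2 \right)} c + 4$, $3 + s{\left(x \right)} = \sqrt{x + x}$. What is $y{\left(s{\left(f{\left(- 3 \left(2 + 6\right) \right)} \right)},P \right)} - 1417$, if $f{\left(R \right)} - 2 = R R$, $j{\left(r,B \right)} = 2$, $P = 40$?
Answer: $-1333$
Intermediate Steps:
$f{\left(R \right)} = 2 + R^{2}$ ($f{\left(R \right)} = 2 + R R = 2 + R^{2}$)
$s{\left(x \right)} = -3 + \sqrt{2} \sqrt{x}$ ($s{\left(x \right)} = -3 + \sqrt{x + x} = -3 + \sqrt{2 x} = -3 + \sqrt{2} \sqrt{x}$)
$y{\left(z,c \right)} = 4 + 2 c$ ($y{\left(z,c \right)} = 2 c + 4 = 4 + 2 c$)
$y{\left(s{\left(f{\left(- 3 \left(2 + 6\right) \right)} \right)},P \right)} - 1417 = \left(4 + 2 \cdot 40\right) - 1417 = \left(4 + 80\right) - 1417 = 84 - 1417 = -1333$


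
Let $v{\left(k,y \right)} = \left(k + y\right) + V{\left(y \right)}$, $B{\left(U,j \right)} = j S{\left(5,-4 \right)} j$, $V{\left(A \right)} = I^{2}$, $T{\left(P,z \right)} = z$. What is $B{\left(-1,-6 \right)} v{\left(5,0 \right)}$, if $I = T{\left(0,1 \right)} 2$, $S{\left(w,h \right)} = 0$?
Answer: $0$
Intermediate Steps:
$I = 2$ ($I = 1 \cdot 2 = 2$)
$V{\left(A \right)} = 4$ ($V{\left(A \right)} = 2^{2} = 4$)
$B{\left(U,j \right)} = 0$ ($B{\left(U,j \right)} = j 0 j = 0 j = 0$)
$v{\left(k,y \right)} = 4 + k + y$ ($v{\left(k,y \right)} = \left(k + y\right) + 4 = 4 + k + y$)
$B{\left(-1,-6 \right)} v{\left(5,0 \right)} = 0 \left(4 + 5 + 0\right) = 0 \cdot 9 = 0$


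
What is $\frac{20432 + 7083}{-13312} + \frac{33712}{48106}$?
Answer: $- \frac{437431223}{320193536} \approx -1.3661$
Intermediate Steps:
$\frac{20432 + 7083}{-13312} + \frac{33712}{48106} = 27515 \left(- \frac{1}{13312}\right) + 33712 \cdot \frac{1}{48106} = - \frac{27515}{13312} + \frac{16856}{24053} = - \frac{437431223}{320193536}$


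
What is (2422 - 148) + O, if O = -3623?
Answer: -1349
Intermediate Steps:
(2422 - 148) + O = (2422 - 148) - 3623 = 2274 - 3623 = -1349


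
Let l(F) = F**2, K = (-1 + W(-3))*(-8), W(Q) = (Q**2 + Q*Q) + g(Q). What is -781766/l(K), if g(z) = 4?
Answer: -390883/14112 ≈ -27.699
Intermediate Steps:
W(Q) = 4 + 2*Q**2 (W(Q) = (Q**2 + Q*Q) + 4 = (Q**2 + Q**2) + 4 = 2*Q**2 + 4 = 4 + 2*Q**2)
K = -168 (K = (-1 + (4 + 2*(-3)**2))*(-8) = (-1 + (4 + 2*9))*(-8) = (-1 + (4 + 18))*(-8) = (-1 + 22)*(-8) = 21*(-8) = -168)
-781766/l(K) = -781766/((-168)**2) = -781766/28224 = -781766*1/28224 = -390883/14112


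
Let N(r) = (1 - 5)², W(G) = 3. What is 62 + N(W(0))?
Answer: 78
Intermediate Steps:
N(r) = 16 (N(r) = (-4)² = 16)
62 + N(W(0)) = 62 + 16 = 78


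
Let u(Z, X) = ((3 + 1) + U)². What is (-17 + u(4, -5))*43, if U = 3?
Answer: 1376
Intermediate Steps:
u(Z, X) = 49 (u(Z, X) = ((3 + 1) + 3)² = (4 + 3)² = 7² = 49)
(-17 + u(4, -5))*43 = (-17 + 49)*43 = 32*43 = 1376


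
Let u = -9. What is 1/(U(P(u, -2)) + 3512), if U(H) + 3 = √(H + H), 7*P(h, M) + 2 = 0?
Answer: 24563/86191571 - 2*I*√7/86191571 ≈ 0.00028498 - 6.1392e-8*I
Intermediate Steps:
P(h, M) = -2/7 (P(h, M) = -2/7 + (⅐)*0 = -2/7 + 0 = -2/7)
U(H) = -3 + √2*√H (U(H) = -3 + √(H + H) = -3 + √(2*H) = -3 + √2*√H)
1/(U(P(u, -2)) + 3512) = 1/((-3 + √2*√(-2/7)) + 3512) = 1/((-3 + √2*(I*√14/7)) + 3512) = 1/((-3 + 2*I*√7/7) + 3512) = 1/(3509 + 2*I*√7/7)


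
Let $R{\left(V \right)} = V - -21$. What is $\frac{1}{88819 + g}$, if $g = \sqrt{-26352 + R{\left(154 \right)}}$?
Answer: $\frac{88819}{7888840938} - \frac{i \sqrt{26177}}{7888840938} \approx 1.1259 \cdot 10^{-5} - 2.0509 \cdot 10^{-8} i$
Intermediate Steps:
$R{\left(V \right)} = 21 + V$ ($R{\left(V \right)} = V + 21 = 21 + V$)
$g = i \sqrt{26177}$ ($g = \sqrt{-26352 + \left(21 + 154\right)} = \sqrt{-26352 + 175} = \sqrt{-26177} = i \sqrt{26177} \approx 161.79 i$)
$\frac{1}{88819 + g} = \frac{1}{88819 + i \sqrt{26177}}$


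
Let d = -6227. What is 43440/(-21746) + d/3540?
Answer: -144594971/38490420 ≈ -3.7566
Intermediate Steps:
43440/(-21746) + d/3540 = 43440/(-21746) - 6227/3540 = 43440*(-1/21746) - 6227*1/3540 = -21720/10873 - 6227/3540 = -144594971/38490420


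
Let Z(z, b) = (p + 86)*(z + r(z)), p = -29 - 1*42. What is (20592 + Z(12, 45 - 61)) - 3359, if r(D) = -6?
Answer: 17323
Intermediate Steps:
p = -71 (p = -29 - 42 = -71)
Z(z, b) = -90 + 15*z (Z(z, b) = (-71 + 86)*(z - 6) = 15*(-6 + z) = -90 + 15*z)
(20592 + Z(12, 45 - 61)) - 3359 = (20592 + (-90 + 15*12)) - 3359 = (20592 + (-90 + 180)) - 3359 = (20592 + 90) - 3359 = 20682 - 3359 = 17323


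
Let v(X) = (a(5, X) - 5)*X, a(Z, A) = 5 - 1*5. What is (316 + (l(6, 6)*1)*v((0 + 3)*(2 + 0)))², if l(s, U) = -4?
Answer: 190096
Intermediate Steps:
a(Z, A) = 0 (a(Z, A) = 5 - 5 = 0)
v(X) = -5*X (v(X) = (0 - 5)*X = -5*X)
(316 + (l(6, 6)*1)*v((0 + 3)*(2 + 0)))² = (316 + (-4*1)*(-5*(0 + 3)*(2 + 0)))² = (316 - (-20)*3*2)² = (316 - (-20)*6)² = (316 - 4*(-30))² = (316 + 120)² = 436² = 190096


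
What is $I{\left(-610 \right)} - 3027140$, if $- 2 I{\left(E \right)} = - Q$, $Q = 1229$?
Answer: $- \frac{6053051}{2} \approx -3.0265 \cdot 10^{6}$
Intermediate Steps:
$I{\left(E \right)} = \frac{1229}{2}$ ($I{\left(E \right)} = - \frac{\left(-1\right) 1229}{2} = \left(- \frac{1}{2}\right) \left(-1229\right) = \frac{1229}{2}$)
$I{\left(-610 \right)} - 3027140 = \frac{1229}{2} - 3027140 = - \frac{6053051}{2}$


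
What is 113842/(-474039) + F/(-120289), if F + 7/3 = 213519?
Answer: -114909167488/57021677271 ≈ -2.0152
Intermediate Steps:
F = 640550/3 (F = -7/3 + 213519 = 640550/3 ≈ 2.1352e+5)
113842/(-474039) + F/(-120289) = 113842/(-474039) + (640550/3)/(-120289) = 113842*(-1/474039) + (640550/3)*(-1/120289) = -113842/474039 - 640550/360867 = -114909167488/57021677271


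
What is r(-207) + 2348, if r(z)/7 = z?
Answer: 899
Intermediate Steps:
r(z) = 7*z
r(-207) + 2348 = 7*(-207) + 2348 = -1449 + 2348 = 899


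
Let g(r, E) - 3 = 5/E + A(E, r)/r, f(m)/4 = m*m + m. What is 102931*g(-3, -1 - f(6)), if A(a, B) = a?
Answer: 3094826377/507 ≈ 6.1042e+6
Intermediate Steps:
f(m) = 4*m + 4*m² (f(m) = 4*(m*m + m) = 4*(m² + m) = 4*(m + m²) = 4*m + 4*m²)
g(r, E) = 3 + 5/E + E/r (g(r, E) = 3 + (5/E + E/r) = 3 + 5/E + E/r)
102931*g(-3, -1 - f(6)) = 102931*(3 + 5/(-1 - 4*6*(1 + 6)) + (-1 - 4*6*(1 + 6))/(-3)) = 102931*(3 + 5/(-1 - 4*6*7) + (-1 - 4*6*7)*(-⅓)) = 102931*(3 + 5/(-1 - 1*168) + (-1 - 1*168)*(-⅓)) = 102931*(3 + 5/(-1 - 168) + (-1 - 168)*(-⅓)) = 102931*(3 + 5/(-169) - 169*(-⅓)) = 102931*(3 + 5*(-1/169) + 169/3) = 102931*(3 - 5/169 + 169/3) = 102931*(30067/507) = 3094826377/507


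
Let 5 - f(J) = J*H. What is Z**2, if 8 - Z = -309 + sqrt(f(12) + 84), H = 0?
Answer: (317 - sqrt(89))**2 ≈ 94597.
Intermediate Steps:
f(J) = 5 (f(J) = 5 - J*0 = 5 - 1*0 = 5 + 0 = 5)
Z = 317 - sqrt(89) (Z = 8 - (-309 + sqrt(5 + 84)) = 8 - (-309 + sqrt(89)) = 8 + (309 - sqrt(89)) = 317 - sqrt(89) ≈ 307.57)
Z**2 = (317 - sqrt(89))**2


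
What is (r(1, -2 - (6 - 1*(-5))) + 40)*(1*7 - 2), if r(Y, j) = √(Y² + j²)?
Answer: 200 + 5*√170 ≈ 265.19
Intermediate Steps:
(r(1, -2 - (6 - 1*(-5))) + 40)*(1*7 - 2) = (√(1² + (-2 - (6 - 1*(-5)))²) + 40)*(1*7 - 2) = (√(1 + (-2 - (6 + 5))²) + 40)*(7 - 2) = (√(1 + (-2 - 1*11)²) + 40)*5 = (√(1 + (-2 - 11)²) + 40)*5 = (√(1 + (-13)²) + 40)*5 = (√(1 + 169) + 40)*5 = (√170 + 40)*5 = (40 + √170)*5 = 200 + 5*√170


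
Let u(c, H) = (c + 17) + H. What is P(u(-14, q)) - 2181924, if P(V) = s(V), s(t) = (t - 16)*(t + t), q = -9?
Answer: -2181660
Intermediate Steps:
s(t) = 2*t*(-16 + t) (s(t) = (-16 + t)*(2*t) = 2*t*(-16 + t))
u(c, H) = 17 + H + c (u(c, H) = (17 + c) + H = 17 + H + c)
P(V) = 2*V*(-16 + V)
P(u(-14, q)) - 2181924 = 2*(17 - 9 - 14)*(-16 + (17 - 9 - 14)) - 2181924 = 2*(-6)*(-16 - 6) - 2181924 = 2*(-6)*(-22) - 2181924 = 264 - 2181924 = -2181660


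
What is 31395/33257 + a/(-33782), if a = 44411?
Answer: -59484391/160498282 ≈ -0.37062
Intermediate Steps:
31395/33257 + a/(-33782) = 31395/33257 + 44411/(-33782) = 31395*(1/33257) + 44411*(-1/33782) = 4485/4751 - 44411/33782 = -59484391/160498282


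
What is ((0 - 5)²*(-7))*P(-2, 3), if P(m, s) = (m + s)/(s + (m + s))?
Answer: -175/4 ≈ -43.750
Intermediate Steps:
P(m, s) = (m + s)/(m + 2*s)
((0 - 5)²*(-7))*P(-2, 3) = ((0 - 5)²*(-7))*((-2 + 3)/(-2 + 2*3)) = ((-5)²*(-7))*(1/(-2 + 6)) = (25*(-7))*(1/4) = -175/4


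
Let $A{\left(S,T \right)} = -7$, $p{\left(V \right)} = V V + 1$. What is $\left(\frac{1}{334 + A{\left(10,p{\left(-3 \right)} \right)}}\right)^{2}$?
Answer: $\frac{1}{106929} \approx 9.352 \cdot 10^{-6}$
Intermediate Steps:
$p{\left(V \right)} = 1 + V^{2}$ ($p{\left(V \right)} = V^{2} + 1 = 1 + V^{2}$)
$\left(\frac{1}{334 + A{\left(10,p{\left(-3 \right)} \right)}}\right)^{2} = \left(\frac{1}{334 - 7}\right)^{2} = \left(\frac{1}{327}\right)^{2} = \frac{1}{106929}$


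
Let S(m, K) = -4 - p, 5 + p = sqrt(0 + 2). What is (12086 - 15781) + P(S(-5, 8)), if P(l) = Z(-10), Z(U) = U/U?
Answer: -3694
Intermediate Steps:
p = -5 + sqrt(2) (p = -5 + sqrt(0 + 2) = -5 + sqrt(2) ≈ -3.5858)
S(m, K) = 1 - sqrt(2) (S(m, K) = -4 - (-5 + sqrt(2)) = -4 + (5 - sqrt(2)) = 1 - sqrt(2))
Z(U) = 1
P(l) = 1
(12086 - 15781) + P(S(-5, 8)) = (12086 - 15781) + 1 = -3695 + 1 = -3694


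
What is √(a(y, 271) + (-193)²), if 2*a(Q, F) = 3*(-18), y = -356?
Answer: √37222 ≈ 192.93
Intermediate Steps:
a(Q, F) = -27 (a(Q, F) = (3*(-18))/2 = (½)*(-54) = -27)
√(a(y, 271) + (-193)²) = √(-27 + (-193)²) = √(-27 + 37249) = √37222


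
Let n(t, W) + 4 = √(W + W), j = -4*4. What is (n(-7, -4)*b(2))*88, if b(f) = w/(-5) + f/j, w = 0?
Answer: 44 - 22*I*√2 ≈ 44.0 - 31.113*I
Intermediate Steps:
j = -16
n(t, W) = -4 + √2*√W (n(t, W) = -4 + √(W + W) = -4 + √(2*W) = -4 + √2*√W)
b(f) = -f/16 (b(f) = 0/(-5) + f/(-16) = 0*(-⅕) + f*(-1/16) = 0 - f/16 = -f/16)
(n(-7, -4)*b(2))*88 = ((-4 + √2*√(-4))*(-1/16*2))*88 = ((-4 + √2*(2*I))*(-⅛))*88 = ((-4 + 2*I*√2)*(-⅛))*88 = (½ - I*√2/4)*88 = 44 - 22*I*√2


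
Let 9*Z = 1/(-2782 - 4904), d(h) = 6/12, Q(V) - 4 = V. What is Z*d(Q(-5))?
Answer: -1/138348 ≈ -7.2281e-6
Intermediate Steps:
Q(V) = 4 + V
d(h) = ½ (d(h) = 6*(1/12) = ½)
Z = -1/69174 (Z = 1/(9*(-2782 - 4904)) = (⅑)/(-7686) = (⅑)*(-1/7686) = -1/69174 ≈ -1.4456e-5)
Z*d(Q(-5)) = -1/69174*½ = -1/138348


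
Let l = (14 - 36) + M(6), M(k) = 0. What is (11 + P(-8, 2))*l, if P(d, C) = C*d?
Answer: 110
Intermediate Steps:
l = -22 (l = (14 - 36) + 0 = -22 + 0 = -22)
(11 + P(-8, 2))*l = (11 + 2*(-8))*(-22) = (11 - 16)*(-22) = -5*(-22) = 110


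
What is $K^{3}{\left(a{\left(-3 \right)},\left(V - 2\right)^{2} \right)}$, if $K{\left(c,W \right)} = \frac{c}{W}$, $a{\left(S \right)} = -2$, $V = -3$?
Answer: $- \frac{8}{15625} \approx -0.000512$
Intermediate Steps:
$K^{3}{\left(a{\left(-3 \right)},\left(V - 2\right)^{2} \right)} = \left(- \frac{2}{\left(-3 - 2\right)^{2}}\right)^{3} = \left(- \frac{2}{\left(-5\right)^{2}}\right)^{3} = \left(- \frac{2}{25}\right)^{3} = - \frac{8}{15625}$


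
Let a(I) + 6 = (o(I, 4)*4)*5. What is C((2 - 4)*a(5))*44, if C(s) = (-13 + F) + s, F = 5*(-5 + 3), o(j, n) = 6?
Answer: -11044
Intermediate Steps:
F = -10 (F = 5*(-2) = -10)
a(I) = 114 (a(I) = -6 + (6*4)*5 = -6 + 24*5 = -6 + 120 = 114)
C(s) = -23 + s (C(s) = (-13 - 10) + s = -23 + s)
C((2 - 4)*a(5))*44 = (-23 + (2 - 4)*114)*44 = (-23 - 2*114)*44 = (-23 - 228)*44 = -251*44 = -11044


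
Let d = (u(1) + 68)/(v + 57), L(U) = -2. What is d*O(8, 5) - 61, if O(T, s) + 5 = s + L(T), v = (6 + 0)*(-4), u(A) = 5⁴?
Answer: -103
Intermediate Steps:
u(A) = 625
v = -24 (v = 6*(-4) = -24)
O(T, s) = -7 + s (O(T, s) = -5 + (s - 2) = -5 + (-2 + s) = -7 + s)
d = 21 (d = (625 + 68)/(-24 + 57) = 693/33 = 693*(1/33) = 21)
d*O(8, 5) - 61 = 21*(-7 + 5) - 61 = 21*(-2) - 61 = -42 - 61 = -103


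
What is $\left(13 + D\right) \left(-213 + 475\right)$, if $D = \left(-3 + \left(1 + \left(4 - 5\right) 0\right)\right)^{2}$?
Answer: $4454$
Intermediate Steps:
$D = 4$ ($D = \left(-3 + \left(1 + \left(4 - 5\right) 0\right)\right)^{2} = \left(-3 + \left(1 - 0\right)\right)^{2} = \left(-3 + \left(1 + 0\right)\right)^{2} = \left(-3 + 1\right)^{2} = \left(-2\right)^{2} = 4$)
$\left(13 + D\right) \left(-213 + 475\right) = \left(13 + 4\right) \left(-213 + 475\right) = 17 \cdot 262 = 4454$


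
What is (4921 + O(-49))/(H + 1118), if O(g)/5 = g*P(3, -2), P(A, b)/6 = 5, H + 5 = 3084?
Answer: -2429/4197 ≈ -0.57875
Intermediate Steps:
H = 3079 (H = -5 + 3084 = 3079)
P(A, b) = 30 (P(A, b) = 6*5 = 30)
O(g) = 150*g (O(g) = 5*(g*30) = 5*(30*g) = 150*g)
(4921 + O(-49))/(H + 1118) = (4921 + 150*(-49))/(3079 + 1118) = (4921 - 7350)/4197 = -2429*1/4197 = -2429/4197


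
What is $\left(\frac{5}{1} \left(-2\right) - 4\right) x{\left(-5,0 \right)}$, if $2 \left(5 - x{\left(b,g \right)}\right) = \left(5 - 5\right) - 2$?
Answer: $-84$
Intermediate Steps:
$x{\left(b,g \right)} = 6$ ($x{\left(b,g \right)} = 5 - \frac{\left(5 - 5\right) - 2}{2} = 5 - \frac{0 - 2}{2} = 5 - -1 = 5 + 1 = 6$)
$\left(\frac{5}{1} \left(-2\right) - 4\right) x{\left(-5,0 \right)} = \left(\frac{5}{1} \left(-2\right) - 4\right) 6 = \left(5 \cdot 1 \left(-2\right) - 4\right) 6 = \left(5 \left(-2\right) - 4\right) 6 = \left(-10 - 4\right) 6 = \left(-14\right) 6 = -84$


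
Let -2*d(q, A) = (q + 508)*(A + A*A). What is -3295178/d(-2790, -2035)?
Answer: -1647589/2361407895 ≈ -0.00069771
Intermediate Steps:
d(q, A) = -(508 + q)*(A + A²)/2 (d(q, A) = -(q + 508)*(A + A*A)/2 = -(508 + q)*(A + A²)/2)
-3295178/d(-2790, -2035) = -3295178*2/(2035*(508 - 2790 + 508*(-2035) - 2035*(-2790))) = -3295178*2/(2035*(508 - 2790 - 1033780 + 5677650)) = -3295178/((-½*(-2035)*4641588)) = -3295178/4722815790 = -3295178*1/4722815790 = -1647589/2361407895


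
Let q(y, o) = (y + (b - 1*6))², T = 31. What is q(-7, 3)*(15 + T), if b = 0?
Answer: 7774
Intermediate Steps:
q(y, o) = (-6 + y)² (q(y, o) = (y + (0 - 1*6))² = (y + (0 - 6))² = (y - 6)² = (-6 + y)²)
q(-7, 3)*(15 + T) = (-6 - 7)²*(15 + 31) = (-13)²*46 = 169*46 = 7774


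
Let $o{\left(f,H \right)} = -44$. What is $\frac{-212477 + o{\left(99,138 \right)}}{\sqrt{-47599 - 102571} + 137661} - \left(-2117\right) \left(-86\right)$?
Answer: $\frac{- 182062 \sqrt{150170} + 25063049503 i}{\sqrt{150170} - 137661 i} \approx -1.8206 \cdot 10^{5} + 0.0043454 i$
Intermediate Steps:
$\frac{-212477 + o{\left(99,138 \right)}}{\sqrt{-47599 - 102571} + 137661} - \left(-2117\right) \left(-86\right) = \frac{-212477 - 44}{\sqrt{-47599 - 102571} + 137661} - \left(-2117\right) \left(-86\right) = - \frac{212521}{\sqrt{-150170} + 137661} - 182062 = - \frac{212521}{i \sqrt{150170} + 137661} - 182062 = - \frac{212521}{137661 + i \sqrt{150170}} - 182062 = -182062 - \frac{212521}{137661 + i \sqrt{150170}}$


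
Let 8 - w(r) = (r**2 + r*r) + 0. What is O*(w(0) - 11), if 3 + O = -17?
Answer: 60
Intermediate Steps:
O = -20 (O = -3 - 17 = -20)
w(r) = 8 - 2*r**2 (w(r) = 8 - ((r**2 + r*r) + 0) = 8 - ((r**2 + r**2) + 0) = 8 - (2*r**2 + 0) = 8 - 2*r**2)
O*(w(0) - 11) = -20*((8 - 2*0**2) - 11) = -20*((8 - 2*0) - 11) = -20*((8 + 0) - 11) = -20*(8 - 11) = -20*(-3) = 60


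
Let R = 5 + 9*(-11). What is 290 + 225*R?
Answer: -20860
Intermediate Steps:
R = -94 (R = 5 - 99 = -94)
290 + 225*R = 290 + 225*(-94) = 290 - 21150 = -20860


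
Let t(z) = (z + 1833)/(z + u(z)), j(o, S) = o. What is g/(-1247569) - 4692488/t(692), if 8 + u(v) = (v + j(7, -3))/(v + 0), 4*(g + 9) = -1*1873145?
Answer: -2775049259449402819/2179877313700 ≈ -1.2730e+6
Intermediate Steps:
g = -1873181/4 (g = -9 + (-1*1873145)/4 = -9 + (1/4)*(-1873145) = -9 - 1873145/4 = -1873181/4 ≈ -4.6830e+5)
u(v) = -8 + (7 + v)/v (u(v) = -8 + (v + 7)/(v + 0) = -8 + (7 + v)/v)
t(z) = (1833 + z)/(-7 + z + 7/z) (t(z) = (z + 1833)/(z + (-7 + 7/z)) = (1833 + z)/(-7 + z + 7/z))
g/(-1247569) - 4692488/t(692) = -1873181/4/(-1247569) - 4692488*(7 + 692*(-7 + 692))/(692*(1833 + 692)) = -1873181/4*(-1/1247569) - 4692488/(692*2525/(7 + 692*685)) = 1873181/4990276 - 4692488/(692*2525/(7 + 474020)) = 1873181/4990276 - 4692488/(692*2525/474027) = 1873181/4990276 - 4692488/(692*(1/474027)*2525) = 1873181/4990276 - 4692488/1747300/474027 = 1873181/4990276 - 4692488*474027/1747300 = 1873181/4990276 - 556091502294/436825 = -2775049259449402819/2179877313700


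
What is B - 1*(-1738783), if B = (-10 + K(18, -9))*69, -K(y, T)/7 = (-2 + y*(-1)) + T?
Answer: 1752100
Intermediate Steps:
K(y, T) = 14 - 7*T + 7*y (K(y, T) = -7*((-2 + y*(-1)) + T) = -7*((-2 - y) + T) = -7*(-2 + T - y) = 14 - 7*T + 7*y)
B = 13317 (B = (-10 + (14 - 7*(-9) + 7*18))*69 = (-10 + (14 + 63 + 126))*69 = (-10 + 203)*69 = 193*69 = 13317)
B - 1*(-1738783) = 13317 - 1*(-1738783) = 13317 + 1738783 = 1752100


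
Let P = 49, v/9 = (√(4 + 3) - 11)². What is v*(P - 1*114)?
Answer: -74880 + 12870*√7 ≈ -40829.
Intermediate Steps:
v = 9*(-11 + √7)² (v = 9*(√(4 + 3) - 11)² = 9*(√7 - 11)² = 9*(-11 + √7)² ≈ 628.14)
v*(P - 1*114) = (1152 - 198*√7)*(49 - 1*114) = (1152 - 198*√7)*(49 - 114) = (1152 - 198*√7)*(-65) = -74880 + 12870*√7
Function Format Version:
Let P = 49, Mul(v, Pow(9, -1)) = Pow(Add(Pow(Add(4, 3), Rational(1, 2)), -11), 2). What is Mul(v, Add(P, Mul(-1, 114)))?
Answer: Add(-74880, Mul(12870, Pow(7, Rational(1, 2)))) ≈ -40829.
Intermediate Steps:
v = Mul(9, Pow(Add(-11, Pow(7, Rational(1, 2))), 2)) (v = Mul(9, Pow(Add(Pow(Add(4, 3), Rational(1, 2)), -11), 2)) = Mul(9, Pow(Add(Pow(7, Rational(1, 2)), -11), 2)) = Mul(9, Pow(Add(-11, Pow(7, Rational(1, 2))), 2)) ≈ 628.14)
Mul(v, Add(P, Mul(-1, 114))) = Mul(Add(1152, Mul(-198, Pow(7, Rational(1, 2)))), Add(49, Mul(-1, 114))) = Mul(Add(1152, Mul(-198, Pow(7, Rational(1, 2)))), Add(49, -114)) = Mul(Add(1152, Mul(-198, Pow(7, Rational(1, 2)))), -65) = Add(-74880, Mul(12870, Pow(7, Rational(1, 2))))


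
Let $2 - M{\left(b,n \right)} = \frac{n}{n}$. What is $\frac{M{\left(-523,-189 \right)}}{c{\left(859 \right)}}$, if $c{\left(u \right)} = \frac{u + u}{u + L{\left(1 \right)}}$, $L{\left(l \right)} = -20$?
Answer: $\frac{839}{1718} \approx 0.48836$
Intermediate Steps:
$M{\left(b,n \right)} = 1$ ($M{\left(b,n \right)} = 2 - \frac{n}{n} = 2 - 1 = 1$)
$c{\left(u \right)} = \frac{2 u}{-20 + u}$ ($c{\left(u \right)} = \frac{u + u}{u - 20} = \frac{2 u}{-20 + u}$)
$\frac{M{\left(-523,-189 \right)}}{c{\left(859 \right)}} = 1 \frac{1}{2 \cdot 859 \frac{1}{-20 + 859}} = 1 \frac{1}{2 \cdot 859 \cdot \frac{1}{839}} = 1 \frac{1}{\frac{1718}{839}} = 1 \cdot \frac{839}{1718} = \frac{839}{1718}$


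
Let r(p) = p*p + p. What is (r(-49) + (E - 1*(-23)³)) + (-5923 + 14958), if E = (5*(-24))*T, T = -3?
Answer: 23914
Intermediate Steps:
r(p) = p + p² (r(p) = p² + p = p + p²)
E = 360 (E = (5*(-24))*(-3) = -120*(-3) = 360)
(r(-49) + (E - 1*(-23)³)) + (-5923 + 14958) = (-49*(1 - 49) + (360 - 1*(-23)³)) + (-5923 + 14958) = (-49*(-48) + (360 - 1*(-12167))) + 9035 = (2352 + (360 + 12167)) + 9035 = (2352 + 12527) + 9035 = 14879 + 9035 = 23914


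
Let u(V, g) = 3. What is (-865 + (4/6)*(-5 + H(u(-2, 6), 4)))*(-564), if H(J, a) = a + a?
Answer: 486732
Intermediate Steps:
H(J, a) = 2*a
(-865 + (4/6)*(-5 + H(u(-2, 6), 4)))*(-564) = (-865 + (4/6)*(-5 + 2*4))*(-564) = (-865 + (4*(1/6))*(-5 + 8))*(-564) = (-865 + (2/3)*3)*(-564) = (-865 + 2)*(-564) = -863*(-564) = 486732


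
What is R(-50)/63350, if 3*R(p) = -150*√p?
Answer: -5*I*√2/1267 ≈ -0.005581*I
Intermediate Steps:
R(p) = -50*√p (R(p) = (-150*√p)/3 = -50*√p)
R(-50)/63350 = -250*I*√2/63350 = -250*I*√2*(1/63350) = -5*I*√2/1267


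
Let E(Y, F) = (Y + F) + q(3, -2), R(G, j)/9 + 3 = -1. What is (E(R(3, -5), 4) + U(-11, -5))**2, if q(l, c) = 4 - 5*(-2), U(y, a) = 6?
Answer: 144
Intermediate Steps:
R(G, j) = -36 (R(G, j) = -27 + 9*(-1) = -27 - 9 = -36)
q(l, c) = 14 (q(l, c) = 4 + 10 = 14)
E(Y, F) = 14 + F + Y (E(Y, F) = (Y + F) + 14 = (F + Y) + 14 = 14 + F + Y)
(E(R(3, -5), 4) + U(-11, -5))**2 = ((14 + 4 - 36) + 6)**2 = (-18 + 6)**2 = (-12)**2 = 144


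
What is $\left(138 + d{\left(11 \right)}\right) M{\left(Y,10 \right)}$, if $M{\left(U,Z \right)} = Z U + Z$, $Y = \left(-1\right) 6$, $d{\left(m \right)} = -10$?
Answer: $-6400$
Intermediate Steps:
$Y = -6$
$M{\left(U,Z \right)} = Z + U Z$ ($M{\left(U,Z \right)} = U Z + Z = Z + U Z$)
$\left(138 + d{\left(11 \right)}\right) M{\left(Y,10 \right)} = \left(138 - 10\right) 10 \left(1 - 6\right) = 128 \cdot 10 \left(-5\right) = 128 \left(-50\right) = -6400$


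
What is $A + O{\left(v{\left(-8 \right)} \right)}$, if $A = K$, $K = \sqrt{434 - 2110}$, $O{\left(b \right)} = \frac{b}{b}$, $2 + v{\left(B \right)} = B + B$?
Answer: $1 + 2 i \sqrt{419} \approx 1.0 + 40.939 i$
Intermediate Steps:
$v{\left(B \right)} = -2 + 2 B$ ($v{\left(B \right)} = -2 + \left(B + B\right) = -2 + 2 B$)
$O{\left(b \right)} = 1$
$K = 2 i \sqrt{419}$ ($K = \sqrt{-1676} = 2 i \sqrt{419} \approx 40.939 i$)
$A = 2 i \sqrt{419} \approx 40.939 i$
$A + O{\left(v{\left(-8 \right)} \right)} = 2 i \sqrt{419} + 1 = 1 + 2 i \sqrt{419}$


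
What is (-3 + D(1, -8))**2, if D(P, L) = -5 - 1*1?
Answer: 81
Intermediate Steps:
D(P, L) = -6 (D(P, L) = -5 - 1 = -6)
(-3 + D(1, -8))**2 = (-3 - 6)**2 = (-9)**2 = 81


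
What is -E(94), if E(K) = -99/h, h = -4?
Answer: -99/4 ≈ -24.750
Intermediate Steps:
E(K) = 99/4 (E(K) = -99/(-4) = -99*(-1/4) = 99/4)
-E(94) = -1*99/4 = -99/4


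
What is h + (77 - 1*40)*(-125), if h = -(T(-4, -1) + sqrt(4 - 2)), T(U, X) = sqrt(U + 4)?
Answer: -4625 - sqrt(2) ≈ -4626.4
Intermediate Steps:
T(U, X) = sqrt(4 + U)
h = -sqrt(2) (h = -(sqrt(4 - 4) + sqrt(4 - 2)) = -(sqrt(0) + sqrt(2)) = -(0 + sqrt(2)) = -sqrt(2) ≈ -1.4142)
h + (77 - 1*40)*(-125) = -sqrt(2) + (77 - 1*40)*(-125) = -sqrt(2) + (77 - 40)*(-125) = -sqrt(2) + 37*(-125) = -sqrt(2) - 4625 = -4625 - sqrt(2)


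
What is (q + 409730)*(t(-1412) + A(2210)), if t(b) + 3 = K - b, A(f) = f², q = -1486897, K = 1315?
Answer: -5263925547608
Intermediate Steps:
t(b) = 1312 - b (t(b) = -3 + (1315 - b) = 1312 - b)
(q + 409730)*(t(-1412) + A(2210)) = (-1486897 + 409730)*((1312 - 1*(-1412)) + 2210²) = -1077167*((1312 + 1412) + 4884100) = -1077167*(2724 + 4884100) = -1077167*4886824 = -5263925547608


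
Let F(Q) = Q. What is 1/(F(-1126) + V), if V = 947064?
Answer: 1/945938 ≈ 1.0572e-6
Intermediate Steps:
1/(F(-1126) + V) = 1/(-1126 + 947064) = 1/945938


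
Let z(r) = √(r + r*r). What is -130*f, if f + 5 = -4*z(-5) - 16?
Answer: 2730 + 1040*√5 ≈ 5055.5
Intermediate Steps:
z(r) = √(r + r²)
f = -21 - 8*√5 (f = -5 + (-4*2*√5 - 16) = -5 + (-8*√5 - 16) = -5 + (-16 - 8*√5) = -21 - 8*√5 ≈ -38.889)
-130*f = -130*(-21 - 8*√5) = 2730 + 1040*√5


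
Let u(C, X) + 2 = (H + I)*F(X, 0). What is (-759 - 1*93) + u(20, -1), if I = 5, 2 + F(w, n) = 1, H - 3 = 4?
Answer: -866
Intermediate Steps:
H = 7 (H = 3 + 4 = 7)
F(w, n) = -1 (F(w, n) = -2 + 1 = -1)
u(C, X) = -14 (u(C, X) = -2 + (7 + 5)*(-1) = -2 + 12*(-1) = -2 - 12 = -14)
(-759 - 1*93) + u(20, -1) = (-759 - 1*93) - 14 = (-759 - 93) - 14 = -852 - 14 = -866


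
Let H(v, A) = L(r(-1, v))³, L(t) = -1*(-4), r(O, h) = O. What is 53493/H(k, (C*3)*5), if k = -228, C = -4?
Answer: 53493/64 ≈ 835.83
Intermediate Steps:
L(t) = 4
H(v, A) = 64 (H(v, A) = 4³ = 64)
53493/H(k, (C*3)*5) = 53493/64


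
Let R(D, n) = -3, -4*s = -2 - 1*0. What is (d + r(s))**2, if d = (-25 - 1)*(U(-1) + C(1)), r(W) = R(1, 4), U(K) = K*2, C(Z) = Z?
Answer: 529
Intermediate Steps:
U(K) = 2*K
s = 1/2 (s = -(-2 - 1*0)/4 = -(-2 + 0)/4 = -1/4*(-2) = 1/2 ≈ 0.50000)
r(W) = -3
d = 26 (d = (-25 - 1)*(2*(-1) + 1) = -26*(-2 + 1) = -26*(-1) = 26)
(d + r(s))**2 = (26 - 3)**2 = 23**2 = 529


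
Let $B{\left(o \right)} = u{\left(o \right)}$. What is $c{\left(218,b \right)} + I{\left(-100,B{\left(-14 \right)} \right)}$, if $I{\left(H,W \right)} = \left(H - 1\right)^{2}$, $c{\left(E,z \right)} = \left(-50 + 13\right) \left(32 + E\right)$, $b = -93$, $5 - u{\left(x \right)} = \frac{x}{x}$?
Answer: $951$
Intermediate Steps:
$u{\left(x \right)} = 4$ ($u{\left(x \right)} = 5 - \frac{x}{x} = 5 - 1 = 4$)
$B{\left(o \right)} = 4$
$c{\left(E,z \right)} = -1184 - 37 E$ ($c{\left(E,z \right)} = - 37 \left(32 + E\right) = -1184 - 37 E$)
$I{\left(H,W \right)} = \left(-1 + H\right)^{2}$
$c{\left(218,b \right)} + I{\left(-100,B{\left(-14 \right)} \right)} = \left(-1184 - 8066\right) + \left(-1 - 100\right)^{2} = \left(-1184 - 8066\right) + \left(-101\right)^{2} = -9250 + 10201 = 951$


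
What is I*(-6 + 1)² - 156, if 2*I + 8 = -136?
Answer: -1956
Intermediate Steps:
I = -72 (I = -4 + (½)*(-136) = -4 - 68 = -72)
I*(-6 + 1)² - 156 = -72*(-6 + 1)² - 156 = -72*(-5)² - 156 = -72*25 - 156 = -1800 - 156 = -1956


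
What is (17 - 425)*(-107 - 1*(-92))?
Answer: 6120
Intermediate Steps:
(17 - 425)*(-107 - 1*(-92)) = -408*(-107 + 92) = -408*(-15) = 6120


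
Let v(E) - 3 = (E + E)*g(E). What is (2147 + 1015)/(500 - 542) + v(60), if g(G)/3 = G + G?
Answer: 301894/7 ≈ 43128.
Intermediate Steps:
g(G) = 6*G (g(G) = 3*(G + G) = 3*(2*G) = 6*G)
v(E) = 3 + 12*E² (v(E) = 3 + (E + E)*(6*E) = 3 + (2*E)*(6*E) = 3 + 12*E²)
(2147 + 1015)/(500 - 542) + v(60) = (2147 + 1015)/(500 - 542) + (3 + 12*60²) = 3162/(-42) + (3 + 12*3600) = 3162*(-1/42) + (3 + 43200) = -527/7 + 43203 = 301894/7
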